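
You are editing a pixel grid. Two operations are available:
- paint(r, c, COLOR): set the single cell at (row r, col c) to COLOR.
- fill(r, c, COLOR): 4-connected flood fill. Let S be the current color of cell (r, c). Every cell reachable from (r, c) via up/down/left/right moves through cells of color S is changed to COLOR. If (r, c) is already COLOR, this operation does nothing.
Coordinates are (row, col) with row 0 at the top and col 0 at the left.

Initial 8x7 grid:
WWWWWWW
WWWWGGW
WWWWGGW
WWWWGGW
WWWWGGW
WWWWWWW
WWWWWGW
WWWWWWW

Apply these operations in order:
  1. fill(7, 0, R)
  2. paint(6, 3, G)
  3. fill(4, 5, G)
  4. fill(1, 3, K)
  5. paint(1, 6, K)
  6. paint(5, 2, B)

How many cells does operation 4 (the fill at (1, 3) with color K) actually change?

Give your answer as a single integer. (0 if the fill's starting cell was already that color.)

Answer: 46

Derivation:
After op 1 fill(7,0,R) [47 cells changed]:
RRRRRRR
RRRRGGR
RRRRGGR
RRRRGGR
RRRRGGR
RRRRRRR
RRRRRGR
RRRRRRR
After op 2 paint(6,3,G):
RRRRRRR
RRRRGGR
RRRRGGR
RRRRGGR
RRRRGGR
RRRRRRR
RRRGRGR
RRRRRRR
After op 3 fill(4,5,G) [0 cells changed]:
RRRRRRR
RRRRGGR
RRRRGGR
RRRRGGR
RRRRGGR
RRRRRRR
RRRGRGR
RRRRRRR
After op 4 fill(1,3,K) [46 cells changed]:
KKKKKKK
KKKKGGK
KKKKGGK
KKKKGGK
KKKKGGK
KKKKKKK
KKKGKGK
KKKKKKK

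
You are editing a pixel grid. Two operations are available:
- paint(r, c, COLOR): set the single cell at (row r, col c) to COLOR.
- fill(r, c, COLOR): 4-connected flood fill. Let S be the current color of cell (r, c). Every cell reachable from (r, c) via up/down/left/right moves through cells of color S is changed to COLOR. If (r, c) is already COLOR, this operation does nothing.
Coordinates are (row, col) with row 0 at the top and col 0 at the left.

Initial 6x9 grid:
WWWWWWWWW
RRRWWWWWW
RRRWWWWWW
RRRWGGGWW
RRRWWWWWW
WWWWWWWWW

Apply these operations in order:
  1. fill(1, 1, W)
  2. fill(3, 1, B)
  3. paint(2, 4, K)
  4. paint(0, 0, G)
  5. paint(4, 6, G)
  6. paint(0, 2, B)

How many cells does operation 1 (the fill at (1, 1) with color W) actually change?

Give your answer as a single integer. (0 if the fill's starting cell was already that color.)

After op 1 fill(1,1,W) [12 cells changed]:
WWWWWWWWW
WWWWWWWWW
WWWWWWWWW
WWWWGGGWW
WWWWWWWWW
WWWWWWWWW

Answer: 12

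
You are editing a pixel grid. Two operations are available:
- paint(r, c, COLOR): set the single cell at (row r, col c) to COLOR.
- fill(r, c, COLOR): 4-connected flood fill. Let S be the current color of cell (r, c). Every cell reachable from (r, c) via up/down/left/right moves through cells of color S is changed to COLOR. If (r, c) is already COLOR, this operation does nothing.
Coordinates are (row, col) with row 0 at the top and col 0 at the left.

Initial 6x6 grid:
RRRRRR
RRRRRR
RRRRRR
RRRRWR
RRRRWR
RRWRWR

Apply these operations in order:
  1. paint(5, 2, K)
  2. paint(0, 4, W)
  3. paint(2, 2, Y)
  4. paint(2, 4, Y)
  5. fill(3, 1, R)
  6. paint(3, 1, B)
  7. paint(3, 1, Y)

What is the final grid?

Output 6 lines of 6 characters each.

Answer: RRRRWR
RRRRRR
RRYRYR
RYRRWR
RRRRWR
RRKRWR

Derivation:
After op 1 paint(5,2,K):
RRRRRR
RRRRRR
RRRRRR
RRRRWR
RRRRWR
RRKRWR
After op 2 paint(0,4,W):
RRRRWR
RRRRRR
RRRRRR
RRRRWR
RRRRWR
RRKRWR
After op 3 paint(2,2,Y):
RRRRWR
RRRRRR
RRYRRR
RRRRWR
RRRRWR
RRKRWR
After op 4 paint(2,4,Y):
RRRRWR
RRRRRR
RRYRYR
RRRRWR
RRRRWR
RRKRWR
After op 5 fill(3,1,R) [0 cells changed]:
RRRRWR
RRRRRR
RRYRYR
RRRRWR
RRRRWR
RRKRWR
After op 6 paint(3,1,B):
RRRRWR
RRRRRR
RRYRYR
RBRRWR
RRRRWR
RRKRWR
After op 7 paint(3,1,Y):
RRRRWR
RRRRRR
RRYRYR
RYRRWR
RRRRWR
RRKRWR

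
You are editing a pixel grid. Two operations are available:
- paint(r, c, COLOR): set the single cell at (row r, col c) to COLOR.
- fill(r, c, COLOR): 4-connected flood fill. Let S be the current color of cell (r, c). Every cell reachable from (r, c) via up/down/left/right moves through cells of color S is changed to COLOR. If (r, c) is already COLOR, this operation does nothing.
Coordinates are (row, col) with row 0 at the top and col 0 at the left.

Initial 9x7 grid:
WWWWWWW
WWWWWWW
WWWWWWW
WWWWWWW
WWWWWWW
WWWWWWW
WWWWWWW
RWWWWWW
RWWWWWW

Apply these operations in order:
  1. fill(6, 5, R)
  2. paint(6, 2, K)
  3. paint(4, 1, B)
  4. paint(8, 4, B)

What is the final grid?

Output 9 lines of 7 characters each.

After op 1 fill(6,5,R) [61 cells changed]:
RRRRRRR
RRRRRRR
RRRRRRR
RRRRRRR
RRRRRRR
RRRRRRR
RRRRRRR
RRRRRRR
RRRRRRR
After op 2 paint(6,2,K):
RRRRRRR
RRRRRRR
RRRRRRR
RRRRRRR
RRRRRRR
RRRRRRR
RRKRRRR
RRRRRRR
RRRRRRR
After op 3 paint(4,1,B):
RRRRRRR
RRRRRRR
RRRRRRR
RRRRRRR
RBRRRRR
RRRRRRR
RRKRRRR
RRRRRRR
RRRRRRR
After op 4 paint(8,4,B):
RRRRRRR
RRRRRRR
RRRRRRR
RRRRRRR
RBRRRRR
RRRRRRR
RRKRRRR
RRRRRRR
RRRRBRR

Answer: RRRRRRR
RRRRRRR
RRRRRRR
RRRRRRR
RBRRRRR
RRRRRRR
RRKRRRR
RRRRRRR
RRRRBRR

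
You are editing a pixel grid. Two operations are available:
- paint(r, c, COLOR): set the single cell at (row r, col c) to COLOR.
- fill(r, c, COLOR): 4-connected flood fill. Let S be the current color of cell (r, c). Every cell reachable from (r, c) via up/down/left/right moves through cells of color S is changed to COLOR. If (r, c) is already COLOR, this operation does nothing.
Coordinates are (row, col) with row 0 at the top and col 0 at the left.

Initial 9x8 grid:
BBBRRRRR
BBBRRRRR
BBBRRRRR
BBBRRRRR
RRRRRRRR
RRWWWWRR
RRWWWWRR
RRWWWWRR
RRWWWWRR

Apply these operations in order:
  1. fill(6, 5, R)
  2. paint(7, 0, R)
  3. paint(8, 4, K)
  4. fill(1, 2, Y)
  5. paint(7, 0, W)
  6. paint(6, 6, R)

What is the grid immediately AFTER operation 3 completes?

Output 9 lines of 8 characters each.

After op 1 fill(6,5,R) [16 cells changed]:
BBBRRRRR
BBBRRRRR
BBBRRRRR
BBBRRRRR
RRRRRRRR
RRRRRRRR
RRRRRRRR
RRRRRRRR
RRRRRRRR
After op 2 paint(7,0,R):
BBBRRRRR
BBBRRRRR
BBBRRRRR
BBBRRRRR
RRRRRRRR
RRRRRRRR
RRRRRRRR
RRRRRRRR
RRRRRRRR
After op 3 paint(8,4,K):
BBBRRRRR
BBBRRRRR
BBBRRRRR
BBBRRRRR
RRRRRRRR
RRRRRRRR
RRRRRRRR
RRRRRRRR
RRRRKRRR

Answer: BBBRRRRR
BBBRRRRR
BBBRRRRR
BBBRRRRR
RRRRRRRR
RRRRRRRR
RRRRRRRR
RRRRRRRR
RRRRKRRR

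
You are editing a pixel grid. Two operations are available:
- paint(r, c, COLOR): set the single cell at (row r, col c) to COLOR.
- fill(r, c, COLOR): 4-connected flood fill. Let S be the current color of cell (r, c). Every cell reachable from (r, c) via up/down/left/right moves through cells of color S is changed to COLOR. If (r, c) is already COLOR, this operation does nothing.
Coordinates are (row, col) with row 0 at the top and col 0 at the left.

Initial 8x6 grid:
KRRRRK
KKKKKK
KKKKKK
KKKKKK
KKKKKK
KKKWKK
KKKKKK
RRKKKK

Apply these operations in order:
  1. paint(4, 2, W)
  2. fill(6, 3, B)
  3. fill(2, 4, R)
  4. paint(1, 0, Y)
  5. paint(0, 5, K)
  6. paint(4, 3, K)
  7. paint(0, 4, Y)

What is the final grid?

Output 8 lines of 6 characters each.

Answer: RRRRYK
YRRRRR
RRRRRR
RRRRRR
RRWKRR
RRRWRR
RRRRRR
RRRRRR

Derivation:
After op 1 paint(4,2,W):
KRRRRK
KKKKKK
KKKKKK
KKKKKK
KKWKKK
KKKWKK
KKKKKK
RRKKKK
After op 2 fill(6,3,B) [40 cells changed]:
BRRRRB
BBBBBB
BBBBBB
BBBBBB
BBWBBB
BBBWBB
BBBBBB
RRBBBB
After op 3 fill(2,4,R) [40 cells changed]:
RRRRRR
RRRRRR
RRRRRR
RRRRRR
RRWRRR
RRRWRR
RRRRRR
RRRRRR
After op 4 paint(1,0,Y):
RRRRRR
YRRRRR
RRRRRR
RRRRRR
RRWRRR
RRRWRR
RRRRRR
RRRRRR
After op 5 paint(0,5,K):
RRRRRK
YRRRRR
RRRRRR
RRRRRR
RRWRRR
RRRWRR
RRRRRR
RRRRRR
After op 6 paint(4,3,K):
RRRRRK
YRRRRR
RRRRRR
RRRRRR
RRWKRR
RRRWRR
RRRRRR
RRRRRR
After op 7 paint(0,4,Y):
RRRRYK
YRRRRR
RRRRRR
RRRRRR
RRWKRR
RRRWRR
RRRRRR
RRRRRR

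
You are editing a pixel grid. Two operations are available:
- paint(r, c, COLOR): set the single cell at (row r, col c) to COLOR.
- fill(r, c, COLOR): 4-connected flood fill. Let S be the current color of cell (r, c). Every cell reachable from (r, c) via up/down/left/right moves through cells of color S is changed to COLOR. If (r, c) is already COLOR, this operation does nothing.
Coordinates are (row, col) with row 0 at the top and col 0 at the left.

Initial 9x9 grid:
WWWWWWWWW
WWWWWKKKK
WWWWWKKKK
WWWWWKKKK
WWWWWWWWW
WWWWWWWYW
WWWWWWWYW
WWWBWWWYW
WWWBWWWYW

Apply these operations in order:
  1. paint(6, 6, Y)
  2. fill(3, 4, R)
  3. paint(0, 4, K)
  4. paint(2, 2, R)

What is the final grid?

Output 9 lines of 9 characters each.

Answer: RRRRKRRRR
RRRRRKKKK
RRRRRKKKK
RRRRRKKKK
RRRRRRRRR
RRRRRRRYR
RRRRRRYYR
RRRBRRRYR
RRRBRRRYR

Derivation:
After op 1 paint(6,6,Y):
WWWWWWWWW
WWWWWKKKK
WWWWWKKKK
WWWWWKKKK
WWWWWWWWW
WWWWWWWYW
WWWWWWYYW
WWWBWWWYW
WWWBWWWYW
After op 2 fill(3,4,R) [62 cells changed]:
RRRRRRRRR
RRRRRKKKK
RRRRRKKKK
RRRRRKKKK
RRRRRRRRR
RRRRRRRYR
RRRRRRYYR
RRRBRRRYR
RRRBRRRYR
After op 3 paint(0,4,K):
RRRRKRRRR
RRRRRKKKK
RRRRRKKKK
RRRRRKKKK
RRRRRRRRR
RRRRRRRYR
RRRRRRYYR
RRRBRRRYR
RRRBRRRYR
After op 4 paint(2,2,R):
RRRRKRRRR
RRRRRKKKK
RRRRRKKKK
RRRRRKKKK
RRRRRRRRR
RRRRRRRYR
RRRRRRYYR
RRRBRRRYR
RRRBRRRYR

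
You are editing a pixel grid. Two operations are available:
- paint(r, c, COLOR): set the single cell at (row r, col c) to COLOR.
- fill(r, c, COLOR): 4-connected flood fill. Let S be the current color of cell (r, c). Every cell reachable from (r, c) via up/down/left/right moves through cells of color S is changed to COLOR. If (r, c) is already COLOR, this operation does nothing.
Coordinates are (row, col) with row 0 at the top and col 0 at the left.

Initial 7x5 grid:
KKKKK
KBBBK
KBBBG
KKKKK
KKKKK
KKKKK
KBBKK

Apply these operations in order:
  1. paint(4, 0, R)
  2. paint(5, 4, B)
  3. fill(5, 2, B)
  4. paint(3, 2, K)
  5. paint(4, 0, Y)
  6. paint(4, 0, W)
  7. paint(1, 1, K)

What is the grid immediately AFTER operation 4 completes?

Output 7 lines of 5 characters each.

After op 1 paint(4,0,R):
KKKKK
KBBBK
KBBBG
KKKKK
RKKKK
KKKKK
KBBKK
After op 2 paint(5,4,B):
KKKKK
KBBBK
KBBBG
KKKKK
RKKKK
KKKKB
KBBKK
After op 3 fill(5,2,B) [24 cells changed]:
BBBBB
BBBBB
BBBBG
BBBBB
RBBBB
BBBBB
BBBBB
After op 4 paint(3,2,K):
BBBBB
BBBBB
BBBBG
BBKBB
RBBBB
BBBBB
BBBBB

Answer: BBBBB
BBBBB
BBBBG
BBKBB
RBBBB
BBBBB
BBBBB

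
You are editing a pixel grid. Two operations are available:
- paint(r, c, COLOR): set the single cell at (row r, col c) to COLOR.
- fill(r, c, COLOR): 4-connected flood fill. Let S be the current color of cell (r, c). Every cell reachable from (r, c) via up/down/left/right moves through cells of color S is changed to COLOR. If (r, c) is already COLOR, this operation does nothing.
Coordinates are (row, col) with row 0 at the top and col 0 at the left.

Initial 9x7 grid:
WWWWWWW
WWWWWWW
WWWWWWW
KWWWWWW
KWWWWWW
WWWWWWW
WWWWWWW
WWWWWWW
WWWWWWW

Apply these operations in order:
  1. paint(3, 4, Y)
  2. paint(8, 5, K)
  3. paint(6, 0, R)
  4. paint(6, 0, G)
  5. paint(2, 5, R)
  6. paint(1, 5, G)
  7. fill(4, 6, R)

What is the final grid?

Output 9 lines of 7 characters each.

After op 1 paint(3,4,Y):
WWWWWWW
WWWWWWW
WWWWWWW
KWWWYWW
KWWWWWW
WWWWWWW
WWWWWWW
WWWWWWW
WWWWWWW
After op 2 paint(8,5,K):
WWWWWWW
WWWWWWW
WWWWWWW
KWWWYWW
KWWWWWW
WWWWWWW
WWWWWWW
WWWWWWW
WWWWWKW
After op 3 paint(6,0,R):
WWWWWWW
WWWWWWW
WWWWWWW
KWWWYWW
KWWWWWW
WWWWWWW
RWWWWWW
WWWWWWW
WWWWWKW
After op 4 paint(6,0,G):
WWWWWWW
WWWWWWW
WWWWWWW
KWWWYWW
KWWWWWW
WWWWWWW
GWWWWWW
WWWWWWW
WWWWWKW
After op 5 paint(2,5,R):
WWWWWWW
WWWWWWW
WWWWWRW
KWWWYWW
KWWWWWW
WWWWWWW
GWWWWWW
WWWWWWW
WWWWWKW
After op 6 paint(1,5,G):
WWWWWWW
WWWWWGW
WWWWWRW
KWWWYWW
KWWWWWW
WWWWWWW
GWWWWWW
WWWWWWW
WWWWWKW
After op 7 fill(4,6,R) [56 cells changed]:
RRRRRRR
RRRRRGR
RRRRRRR
KRRRYRR
KRRRRRR
RRRRRRR
GRRRRRR
RRRRRRR
RRRRRKR

Answer: RRRRRRR
RRRRRGR
RRRRRRR
KRRRYRR
KRRRRRR
RRRRRRR
GRRRRRR
RRRRRRR
RRRRRKR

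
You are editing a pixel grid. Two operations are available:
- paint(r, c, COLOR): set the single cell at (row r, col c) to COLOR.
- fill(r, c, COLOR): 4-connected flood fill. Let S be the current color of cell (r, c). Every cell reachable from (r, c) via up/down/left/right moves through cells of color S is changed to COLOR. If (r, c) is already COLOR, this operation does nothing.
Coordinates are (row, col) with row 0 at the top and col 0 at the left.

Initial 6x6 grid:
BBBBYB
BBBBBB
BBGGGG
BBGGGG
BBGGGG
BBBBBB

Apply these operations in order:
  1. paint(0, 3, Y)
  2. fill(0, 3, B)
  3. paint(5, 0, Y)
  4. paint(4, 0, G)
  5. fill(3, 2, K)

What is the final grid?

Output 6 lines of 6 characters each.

Answer: BBBBBB
BBBBBB
BBKKKK
BBKKKK
GBKKKK
YBBBBB

Derivation:
After op 1 paint(0,3,Y):
BBBYYB
BBBBBB
BBGGGG
BBGGGG
BBGGGG
BBBBBB
After op 2 fill(0,3,B) [2 cells changed]:
BBBBBB
BBBBBB
BBGGGG
BBGGGG
BBGGGG
BBBBBB
After op 3 paint(5,0,Y):
BBBBBB
BBBBBB
BBGGGG
BBGGGG
BBGGGG
YBBBBB
After op 4 paint(4,0,G):
BBBBBB
BBBBBB
BBGGGG
BBGGGG
GBGGGG
YBBBBB
After op 5 fill(3,2,K) [12 cells changed]:
BBBBBB
BBBBBB
BBKKKK
BBKKKK
GBKKKK
YBBBBB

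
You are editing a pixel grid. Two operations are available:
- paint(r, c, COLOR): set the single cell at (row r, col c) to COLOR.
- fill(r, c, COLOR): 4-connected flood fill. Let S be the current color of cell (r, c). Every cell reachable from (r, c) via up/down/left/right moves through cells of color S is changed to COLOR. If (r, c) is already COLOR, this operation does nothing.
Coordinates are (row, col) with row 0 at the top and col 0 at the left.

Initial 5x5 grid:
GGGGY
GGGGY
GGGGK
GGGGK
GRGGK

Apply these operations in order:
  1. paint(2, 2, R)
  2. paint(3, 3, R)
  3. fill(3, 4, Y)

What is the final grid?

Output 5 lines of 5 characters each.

After op 1 paint(2,2,R):
GGGGY
GGGGY
GGRGK
GGGGK
GRGGK
After op 2 paint(3,3,R):
GGGGY
GGGGY
GGRGK
GGGRK
GRGGK
After op 3 fill(3,4,Y) [3 cells changed]:
GGGGY
GGGGY
GGRGY
GGGRY
GRGGY

Answer: GGGGY
GGGGY
GGRGY
GGGRY
GRGGY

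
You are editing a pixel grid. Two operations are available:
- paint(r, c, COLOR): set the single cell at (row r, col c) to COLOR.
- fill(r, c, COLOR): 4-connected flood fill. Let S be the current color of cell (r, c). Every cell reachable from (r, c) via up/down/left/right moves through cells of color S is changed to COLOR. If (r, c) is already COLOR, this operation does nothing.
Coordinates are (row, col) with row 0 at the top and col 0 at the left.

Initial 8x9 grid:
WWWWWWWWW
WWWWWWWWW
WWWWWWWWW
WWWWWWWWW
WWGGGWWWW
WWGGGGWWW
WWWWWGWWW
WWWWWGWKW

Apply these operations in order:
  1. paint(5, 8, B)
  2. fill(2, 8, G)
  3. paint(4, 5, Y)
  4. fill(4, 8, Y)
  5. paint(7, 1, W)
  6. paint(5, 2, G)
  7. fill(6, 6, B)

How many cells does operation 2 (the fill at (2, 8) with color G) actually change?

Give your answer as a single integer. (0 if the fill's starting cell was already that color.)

After op 1 paint(5,8,B):
WWWWWWWWW
WWWWWWWWW
WWWWWWWWW
WWWWWWWWW
WWGGGWWWW
WWGGGGWWB
WWWWWGWWW
WWWWWGWKW
After op 2 fill(2,8,G) [61 cells changed]:
GGGGGGGGG
GGGGGGGGG
GGGGGGGGG
GGGGGGGGG
GGGGGGGGG
GGGGGGGGB
GGGGGGGGG
GGGGGGGKG

Answer: 61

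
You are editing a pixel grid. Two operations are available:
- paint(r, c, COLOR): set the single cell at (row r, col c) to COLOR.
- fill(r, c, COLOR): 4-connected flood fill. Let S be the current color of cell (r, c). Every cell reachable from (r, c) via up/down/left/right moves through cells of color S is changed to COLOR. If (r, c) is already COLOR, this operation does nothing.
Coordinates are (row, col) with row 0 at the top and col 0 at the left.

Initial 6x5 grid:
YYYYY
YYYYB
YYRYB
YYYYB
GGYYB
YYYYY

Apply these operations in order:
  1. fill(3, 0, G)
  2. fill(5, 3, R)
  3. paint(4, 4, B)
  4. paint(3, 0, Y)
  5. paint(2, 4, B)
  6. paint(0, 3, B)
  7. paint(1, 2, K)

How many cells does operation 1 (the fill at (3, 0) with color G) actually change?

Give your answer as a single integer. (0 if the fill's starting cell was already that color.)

Answer: 23

Derivation:
After op 1 fill(3,0,G) [23 cells changed]:
GGGGG
GGGGB
GGRGB
GGGGB
GGGGB
GGGGG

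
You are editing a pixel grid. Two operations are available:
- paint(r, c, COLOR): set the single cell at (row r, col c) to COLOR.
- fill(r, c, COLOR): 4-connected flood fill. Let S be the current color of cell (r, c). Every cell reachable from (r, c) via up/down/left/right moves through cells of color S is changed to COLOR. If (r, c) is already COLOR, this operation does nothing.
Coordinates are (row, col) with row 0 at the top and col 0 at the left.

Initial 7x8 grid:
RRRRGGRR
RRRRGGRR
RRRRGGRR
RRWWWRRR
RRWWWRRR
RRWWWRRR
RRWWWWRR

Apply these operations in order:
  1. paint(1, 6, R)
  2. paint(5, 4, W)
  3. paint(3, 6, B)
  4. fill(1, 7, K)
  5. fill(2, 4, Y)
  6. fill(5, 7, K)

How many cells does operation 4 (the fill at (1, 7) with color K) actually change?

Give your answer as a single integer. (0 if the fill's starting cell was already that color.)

Answer: 16

Derivation:
After op 1 paint(1,6,R):
RRRRGGRR
RRRRGGRR
RRRRGGRR
RRWWWRRR
RRWWWRRR
RRWWWRRR
RRWWWWRR
After op 2 paint(5,4,W):
RRRRGGRR
RRRRGGRR
RRRRGGRR
RRWWWRRR
RRWWWRRR
RRWWWRRR
RRWWWWRR
After op 3 paint(3,6,B):
RRRRGGRR
RRRRGGRR
RRRRGGRR
RRWWWRBR
RRWWWRRR
RRWWWRRR
RRWWWWRR
After op 4 fill(1,7,K) [16 cells changed]:
RRRRGGKK
RRRRGGKK
RRRRGGKK
RRWWWKBK
RRWWWKKK
RRWWWKKK
RRWWWWKK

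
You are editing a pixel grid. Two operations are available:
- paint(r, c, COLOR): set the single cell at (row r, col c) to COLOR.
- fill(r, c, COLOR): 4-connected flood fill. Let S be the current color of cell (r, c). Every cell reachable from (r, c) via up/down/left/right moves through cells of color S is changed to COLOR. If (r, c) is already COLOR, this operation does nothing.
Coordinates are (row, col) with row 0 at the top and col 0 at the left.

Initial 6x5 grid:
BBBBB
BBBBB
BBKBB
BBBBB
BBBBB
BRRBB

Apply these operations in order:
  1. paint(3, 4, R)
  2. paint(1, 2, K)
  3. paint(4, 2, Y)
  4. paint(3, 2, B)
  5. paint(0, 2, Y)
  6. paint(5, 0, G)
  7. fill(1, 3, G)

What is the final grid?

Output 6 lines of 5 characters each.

After op 1 paint(3,4,R):
BBBBB
BBBBB
BBKBB
BBBBR
BBBBB
BRRBB
After op 2 paint(1,2,K):
BBBBB
BBKBB
BBKBB
BBBBR
BBBBB
BRRBB
After op 3 paint(4,2,Y):
BBBBB
BBKBB
BBKBB
BBBBR
BBYBB
BRRBB
After op 4 paint(3,2,B):
BBBBB
BBKBB
BBKBB
BBBBR
BBYBB
BRRBB
After op 5 paint(0,2,Y):
BBYBB
BBKBB
BBKBB
BBBBR
BBYBB
BRRBB
After op 6 paint(5,0,G):
BBYBB
BBKBB
BBKBB
BBBBR
BBYBB
GRRBB
After op 7 fill(1,3,G) [22 cells changed]:
GGYGG
GGKGG
GGKGG
GGGGR
GGYGG
GRRGG

Answer: GGYGG
GGKGG
GGKGG
GGGGR
GGYGG
GRRGG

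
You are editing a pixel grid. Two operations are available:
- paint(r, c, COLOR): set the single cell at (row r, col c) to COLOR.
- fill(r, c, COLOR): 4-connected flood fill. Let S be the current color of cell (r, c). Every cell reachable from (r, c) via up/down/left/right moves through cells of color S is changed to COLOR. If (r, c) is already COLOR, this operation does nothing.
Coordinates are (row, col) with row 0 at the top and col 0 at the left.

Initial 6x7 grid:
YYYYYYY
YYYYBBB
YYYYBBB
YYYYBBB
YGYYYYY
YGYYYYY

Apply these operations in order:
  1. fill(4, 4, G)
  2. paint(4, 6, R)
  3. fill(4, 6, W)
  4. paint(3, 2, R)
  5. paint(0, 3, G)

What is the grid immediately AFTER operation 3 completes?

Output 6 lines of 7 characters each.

After op 1 fill(4,4,G) [31 cells changed]:
GGGGGGG
GGGGBBB
GGGGBBB
GGGGBBB
GGGGGGG
GGGGGGG
After op 2 paint(4,6,R):
GGGGGGG
GGGGBBB
GGGGBBB
GGGGBBB
GGGGGGR
GGGGGGG
After op 3 fill(4,6,W) [1 cells changed]:
GGGGGGG
GGGGBBB
GGGGBBB
GGGGBBB
GGGGGGW
GGGGGGG

Answer: GGGGGGG
GGGGBBB
GGGGBBB
GGGGBBB
GGGGGGW
GGGGGGG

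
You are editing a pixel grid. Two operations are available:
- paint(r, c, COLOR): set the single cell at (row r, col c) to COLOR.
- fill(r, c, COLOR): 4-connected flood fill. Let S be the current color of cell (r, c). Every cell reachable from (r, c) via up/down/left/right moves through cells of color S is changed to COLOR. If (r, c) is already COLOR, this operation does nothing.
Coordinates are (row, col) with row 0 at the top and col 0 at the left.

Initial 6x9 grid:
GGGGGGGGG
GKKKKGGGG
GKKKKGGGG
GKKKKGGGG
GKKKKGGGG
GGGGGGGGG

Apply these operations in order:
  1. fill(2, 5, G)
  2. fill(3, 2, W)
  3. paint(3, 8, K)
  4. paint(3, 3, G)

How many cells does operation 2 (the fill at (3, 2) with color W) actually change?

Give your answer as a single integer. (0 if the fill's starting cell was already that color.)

After op 1 fill(2,5,G) [0 cells changed]:
GGGGGGGGG
GKKKKGGGG
GKKKKGGGG
GKKKKGGGG
GKKKKGGGG
GGGGGGGGG
After op 2 fill(3,2,W) [16 cells changed]:
GGGGGGGGG
GWWWWGGGG
GWWWWGGGG
GWWWWGGGG
GWWWWGGGG
GGGGGGGGG

Answer: 16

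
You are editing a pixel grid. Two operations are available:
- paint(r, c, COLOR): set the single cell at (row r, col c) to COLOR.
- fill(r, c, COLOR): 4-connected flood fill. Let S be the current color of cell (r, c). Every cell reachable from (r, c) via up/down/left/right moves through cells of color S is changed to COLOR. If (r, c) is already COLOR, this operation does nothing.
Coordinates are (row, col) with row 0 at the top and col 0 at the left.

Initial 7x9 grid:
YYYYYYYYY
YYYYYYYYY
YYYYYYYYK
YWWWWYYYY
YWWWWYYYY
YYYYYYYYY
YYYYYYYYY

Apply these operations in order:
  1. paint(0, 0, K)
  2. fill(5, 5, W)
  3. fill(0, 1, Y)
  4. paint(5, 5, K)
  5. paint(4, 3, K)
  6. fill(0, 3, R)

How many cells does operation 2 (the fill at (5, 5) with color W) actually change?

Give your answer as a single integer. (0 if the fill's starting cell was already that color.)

Answer: 53

Derivation:
After op 1 paint(0,0,K):
KYYYYYYYY
YYYYYYYYY
YYYYYYYYK
YWWWWYYYY
YWWWWYYYY
YYYYYYYYY
YYYYYYYYY
After op 2 fill(5,5,W) [53 cells changed]:
KWWWWWWWW
WWWWWWWWW
WWWWWWWWK
WWWWWWWWW
WWWWWWWWW
WWWWWWWWW
WWWWWWWWW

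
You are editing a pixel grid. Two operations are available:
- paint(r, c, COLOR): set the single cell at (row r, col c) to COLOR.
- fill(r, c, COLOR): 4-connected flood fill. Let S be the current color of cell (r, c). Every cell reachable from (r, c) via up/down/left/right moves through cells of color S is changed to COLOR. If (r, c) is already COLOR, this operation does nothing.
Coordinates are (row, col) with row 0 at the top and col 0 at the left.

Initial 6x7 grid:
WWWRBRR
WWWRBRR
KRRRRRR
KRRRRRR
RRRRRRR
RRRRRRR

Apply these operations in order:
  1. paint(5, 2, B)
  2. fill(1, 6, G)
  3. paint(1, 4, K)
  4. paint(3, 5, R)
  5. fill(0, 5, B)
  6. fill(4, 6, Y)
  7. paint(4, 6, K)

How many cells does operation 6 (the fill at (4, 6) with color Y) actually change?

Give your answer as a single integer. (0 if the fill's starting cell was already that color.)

After op 1 paint(5,2,B):
WWWRBRR
WWWRBRR
KRRRRRR
KRRRRRR
RRRRRRR
RRBRRRR
After op 2 fill(1,6,G) [31 cells changed]:
WWWGBGG
WWWGBGG
KGGGGGG
KGGGGGG
GGGGGGG
GGBGGGG
After op 3 paint(1,4,K):
WWWGBGG
WWWGKGG
KGGGGGG
KGGGGGG
GGGGGGG
GGBGGGG
After op 4 paint(3,5,R):
WWWGBGG
WWWGKGG
KGGGGGG
KGGGGRG
GGGGGGG
GGBGGGG
After op 5 fill(0,5,B) [30 cells changed]:
WWWBBBB
WWWBKBB
KBBBBBB
KBBBBRB
BBBBBBB
BBBBBBB
After op 6 fill(4,6,Y) [32 cells changed]:
WWWYYYY
WWWYKYY
KYYYYYY
KYYYYRY
YYYYYYY
YYYYYYY

Answer: 32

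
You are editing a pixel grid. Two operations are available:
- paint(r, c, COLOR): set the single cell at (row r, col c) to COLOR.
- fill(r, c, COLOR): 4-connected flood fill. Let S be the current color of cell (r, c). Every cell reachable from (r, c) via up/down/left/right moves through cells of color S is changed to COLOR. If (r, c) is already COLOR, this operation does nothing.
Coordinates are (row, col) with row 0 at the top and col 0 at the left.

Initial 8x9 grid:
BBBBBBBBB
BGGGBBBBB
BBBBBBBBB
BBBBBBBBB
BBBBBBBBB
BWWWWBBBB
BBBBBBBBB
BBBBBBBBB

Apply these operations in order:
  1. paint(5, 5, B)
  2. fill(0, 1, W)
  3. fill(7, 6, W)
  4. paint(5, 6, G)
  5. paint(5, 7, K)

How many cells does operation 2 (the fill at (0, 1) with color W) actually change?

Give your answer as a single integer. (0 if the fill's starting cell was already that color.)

After op 1 paint(5,5,B):
BBBBBBBBB
BGGGBBBBB
BBBBBBBBB
BBBBBBBBB
BBBBBBBBB
BWWWWBBBB
BBBBBBBBB
BBBBBBBBB
After op 2 fill(0,1,W) [65 cells changed]:
WWWWWWWWW
WGGGWWWWW
WWWWWWWWW
WWWWWWWWW
WWWWWWWWW
WWWWWWWWW
WWWWWWWWW
WWWWWWWWW

Answer: 65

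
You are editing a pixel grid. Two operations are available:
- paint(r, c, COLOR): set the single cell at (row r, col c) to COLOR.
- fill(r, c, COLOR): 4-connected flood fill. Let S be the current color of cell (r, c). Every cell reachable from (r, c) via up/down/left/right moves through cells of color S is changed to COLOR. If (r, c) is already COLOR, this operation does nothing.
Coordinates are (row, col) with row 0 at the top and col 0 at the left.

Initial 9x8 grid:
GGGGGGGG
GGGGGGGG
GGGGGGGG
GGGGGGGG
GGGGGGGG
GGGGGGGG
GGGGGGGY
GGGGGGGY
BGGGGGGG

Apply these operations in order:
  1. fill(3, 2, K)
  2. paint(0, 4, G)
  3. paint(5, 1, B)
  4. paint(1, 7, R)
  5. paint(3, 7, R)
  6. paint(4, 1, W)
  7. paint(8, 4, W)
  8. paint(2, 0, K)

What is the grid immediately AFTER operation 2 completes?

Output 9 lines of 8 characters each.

Answer: KKKKGKKK
KKKKKKKK
KKKKKKKK
KKKKKKKK
KKKKKKKK
KKKKKKKK
KKKKKKKY
KKKKKKKY
BKKKKKKK

Derivation:
After op 1 fill(3,2,K) [69 cells changed]:
KKKKKKKK
KKKKKKKK
KKKKKKKK
KKKKKKKK
KKKKKKKK
KKKKKKKK
KKKKKKKY
KKKKKKKY
BKKKKKKK
After op 2 paint(0,4,G):
KKKKGKKK
KKKKKKKK
KKKKKKKK
KKKKKKKK
KKKKKKKK
KKKKKKKK
KKKKKKKY
KKKKKKKY
BKKKKKKK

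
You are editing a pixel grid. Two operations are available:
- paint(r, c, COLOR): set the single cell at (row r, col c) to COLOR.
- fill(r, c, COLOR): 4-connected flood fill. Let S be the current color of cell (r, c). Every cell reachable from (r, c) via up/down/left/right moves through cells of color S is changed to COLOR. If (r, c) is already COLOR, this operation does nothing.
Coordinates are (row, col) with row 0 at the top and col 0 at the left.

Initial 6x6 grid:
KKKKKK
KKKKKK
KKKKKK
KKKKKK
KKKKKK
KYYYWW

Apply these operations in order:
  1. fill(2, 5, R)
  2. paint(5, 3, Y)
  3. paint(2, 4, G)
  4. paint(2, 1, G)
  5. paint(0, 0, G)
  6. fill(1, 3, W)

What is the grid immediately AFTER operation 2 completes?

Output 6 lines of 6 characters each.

Answer: RRRRRR
RRRRRR
RRRRRR
RRRRRR
RRRRRR
RYYYWW

Derivation:
After op 1 fill(2,5,R) [31 cells changed]:
RRRRRR
RRRRRR
RRRRRR
RRRRRR
RRRRRR
RYYYWW
After op 2 paint(5,3,Y):
RRRRRR
RRRRRR
RRRRRR
RRRRRR
RRRRRR
RYYYWW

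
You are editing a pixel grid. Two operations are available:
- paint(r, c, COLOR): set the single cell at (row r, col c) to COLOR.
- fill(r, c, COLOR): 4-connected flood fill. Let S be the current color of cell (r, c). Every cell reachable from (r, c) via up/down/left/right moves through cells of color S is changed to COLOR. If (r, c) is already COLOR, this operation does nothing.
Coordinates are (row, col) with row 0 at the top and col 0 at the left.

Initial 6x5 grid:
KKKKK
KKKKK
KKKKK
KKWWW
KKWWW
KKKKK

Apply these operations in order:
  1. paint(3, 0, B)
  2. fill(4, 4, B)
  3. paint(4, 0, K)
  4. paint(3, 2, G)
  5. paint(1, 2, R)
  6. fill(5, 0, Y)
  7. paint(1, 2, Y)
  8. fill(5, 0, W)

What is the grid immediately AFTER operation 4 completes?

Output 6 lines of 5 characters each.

After op 1 paint(3,0,B):
KKKKK
KKKKK
KKKKK
BKWWW
KKWWW
KKKKK
After op 2 fill(4,4,B) [6 cells changed]:
KKKKK
KKKKK
KKKKK
BKBBB
KKBBB
KKKKK
After op 3 paint(4,0,K):
KKKKK
KKKKK
KKKKK
BKBBB
KKBBB
KKKKK
After op 4 paint(3,2,G):
KKKKK
KKKKK
KKKKK
BKGBB
KKBBB
KKKKK

Answer: KKKKK
KKKKK
KKKKK
BKGBB
KKBBB
KKKKK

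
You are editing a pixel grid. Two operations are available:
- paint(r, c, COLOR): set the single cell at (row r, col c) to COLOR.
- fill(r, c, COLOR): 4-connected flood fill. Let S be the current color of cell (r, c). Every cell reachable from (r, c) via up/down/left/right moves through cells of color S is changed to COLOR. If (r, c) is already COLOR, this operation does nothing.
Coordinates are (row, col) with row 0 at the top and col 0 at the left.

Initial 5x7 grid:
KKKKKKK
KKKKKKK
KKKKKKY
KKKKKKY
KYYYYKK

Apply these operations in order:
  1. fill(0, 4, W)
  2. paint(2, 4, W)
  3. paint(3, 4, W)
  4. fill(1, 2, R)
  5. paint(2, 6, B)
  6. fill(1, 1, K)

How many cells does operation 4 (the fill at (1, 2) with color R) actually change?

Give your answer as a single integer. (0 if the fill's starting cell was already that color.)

Answer: 29

Derivation:
After op 1 fill(0,4,W) [29 cells changed]:
WWWWWWW
WWWWWWW
WWWWWWY
WWWWWWY
WYYYYWW
After op 2 paint(2,4,W):
WWWWWWW
WWWWWWW
WWWWWWY
WWWWWWY
WYYYYWW
After op 3 paint(3,4,W):
WWWWWWW
WWWWWWW
WWWWWWY
WWWWWWY
WYYYYWW
After op 4 fill(1,2,R) [29 cells changed]:
RRRRRRR
RRRRRRR
RRRRRRY
RRRRRRY
RYYYYRR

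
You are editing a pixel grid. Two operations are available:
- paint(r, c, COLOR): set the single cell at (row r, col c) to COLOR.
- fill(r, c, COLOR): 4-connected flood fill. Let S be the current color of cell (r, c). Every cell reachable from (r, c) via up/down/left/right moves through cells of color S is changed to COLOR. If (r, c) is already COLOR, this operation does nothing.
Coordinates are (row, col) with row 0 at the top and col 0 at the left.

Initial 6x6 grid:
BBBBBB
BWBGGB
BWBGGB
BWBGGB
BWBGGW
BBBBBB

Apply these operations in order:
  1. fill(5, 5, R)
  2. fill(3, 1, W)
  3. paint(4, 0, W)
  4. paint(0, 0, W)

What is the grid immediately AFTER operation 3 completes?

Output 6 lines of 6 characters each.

After op 1 fill(5,5,R) [23 cells changed]:
RRRRRR
RWRGGR
RWRGGR
RWRGGR
RWRGGW
RRRRRR
After op 2 fill(3,1,W) [0 cells changed]:
RRRRRR
RWRGGR
RWRGGR
RWRGGR
RWRGGW
RRRRRR
After op 3 paint(4,0,W):
RRRRRR
RWRGGR
RWRGGR
RWRGGR
WWRGGW
RRRRRR

Answer: RRRRRR
RWRGGR
RWRGGR
RWRGGR
WWRGGW
RRRRRR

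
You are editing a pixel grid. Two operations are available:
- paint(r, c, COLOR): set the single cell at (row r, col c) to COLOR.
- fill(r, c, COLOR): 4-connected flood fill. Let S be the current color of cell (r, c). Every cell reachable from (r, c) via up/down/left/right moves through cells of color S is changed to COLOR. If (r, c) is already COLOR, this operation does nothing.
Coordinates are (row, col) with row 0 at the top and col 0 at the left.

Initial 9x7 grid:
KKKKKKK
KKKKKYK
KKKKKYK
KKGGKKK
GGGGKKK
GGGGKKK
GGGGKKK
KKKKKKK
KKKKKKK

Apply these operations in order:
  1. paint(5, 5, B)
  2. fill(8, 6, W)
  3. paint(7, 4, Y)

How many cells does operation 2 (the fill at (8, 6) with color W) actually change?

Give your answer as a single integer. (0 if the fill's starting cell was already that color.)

Answer: 46

Derivation:
After op 1 paint(5,5,B):
KKKKKKK
KKKKKYK
KKKKKYK
KKGGKKK
GGGGKKK
GGGGKBK
GGGGKKK
KKKKKKK
KKKKKKK
After op 2 fill(8,6,W) [46 cells changed]:
WWWWWWW
WWWWWYW
WWWWWYW
WWGGWWW
GGGGWWW
GGGGWBW
GGGGWWW
WWWWWWW
WWWWWWW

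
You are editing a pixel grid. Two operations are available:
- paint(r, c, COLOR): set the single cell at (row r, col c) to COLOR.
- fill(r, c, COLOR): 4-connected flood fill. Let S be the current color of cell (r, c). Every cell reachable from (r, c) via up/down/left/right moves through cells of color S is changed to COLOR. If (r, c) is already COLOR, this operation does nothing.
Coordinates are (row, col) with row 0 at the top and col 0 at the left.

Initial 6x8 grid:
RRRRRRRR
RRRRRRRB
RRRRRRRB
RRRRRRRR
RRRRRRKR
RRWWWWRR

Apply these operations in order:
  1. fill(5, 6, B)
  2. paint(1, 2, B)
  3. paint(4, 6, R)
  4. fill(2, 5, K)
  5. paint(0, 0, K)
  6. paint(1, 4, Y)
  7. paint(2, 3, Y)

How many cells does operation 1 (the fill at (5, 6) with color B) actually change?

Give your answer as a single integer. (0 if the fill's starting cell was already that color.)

After op 1 fill(5,6,B) [41 cells changed]:
BBBBBBBB
BBBBBBBB
BBBBBBBB
BBBBBBBB
BBBBBBKB
BBWWWWBB

Answer: 41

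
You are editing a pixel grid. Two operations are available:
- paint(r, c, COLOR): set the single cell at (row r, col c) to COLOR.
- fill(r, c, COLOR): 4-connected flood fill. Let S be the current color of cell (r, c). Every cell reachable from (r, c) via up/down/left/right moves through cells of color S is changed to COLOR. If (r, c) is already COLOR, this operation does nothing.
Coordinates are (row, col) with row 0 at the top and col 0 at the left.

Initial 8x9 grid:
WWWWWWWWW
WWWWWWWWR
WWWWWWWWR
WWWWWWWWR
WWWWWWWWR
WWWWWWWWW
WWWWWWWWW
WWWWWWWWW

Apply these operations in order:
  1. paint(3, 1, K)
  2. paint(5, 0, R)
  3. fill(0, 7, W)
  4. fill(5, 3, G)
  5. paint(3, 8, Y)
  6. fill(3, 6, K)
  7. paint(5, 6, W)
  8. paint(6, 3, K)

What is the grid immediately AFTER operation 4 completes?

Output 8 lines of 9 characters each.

Answer: GGGGGGGGG
GGGGGGGGR
GGGGGGGGR
GKGGGGGGR
GGGGGGGGR
RGGGGGGGG
GGGGGGGGG
GGGGGGGGG

Derivation:
After op 1 paint(3,1,K):
WWWWWWWWW
WWWWWWWWR
WWWWWWWWR
WKWWWWWWR
WWWWWWWWR
WWWWWWWWW
WWWWWWWWW
WWWWWWWWW
After op 2 paint(5,0,R):
WWWWWWWWW
WWWWWWWWR
WWWWWWWWR
WKWWWWWWR
WWWWWWWWR
RWWWWWWWW
WWWWWWWWW
WWWWWWWWW
After op 3 fill(0,7,W) [0 cells changed]:
WWWWWWWWW
WWWWWWWWR
WWWWWWWWR
WKWWWWWWR
WWWWWWWWR
RWWWWWWWW
WWWWWWWWW
WWWWWWWWW
After op 4 fill(5,3,G) [66 cells changed]:
GGGGGGGGG
GGGGGGGGR
GGGGGGGGR
GKGGGGGGR
GGGGGGGGR
RGGGGGGGG
GGGGGGGGG
GGGGGGGGG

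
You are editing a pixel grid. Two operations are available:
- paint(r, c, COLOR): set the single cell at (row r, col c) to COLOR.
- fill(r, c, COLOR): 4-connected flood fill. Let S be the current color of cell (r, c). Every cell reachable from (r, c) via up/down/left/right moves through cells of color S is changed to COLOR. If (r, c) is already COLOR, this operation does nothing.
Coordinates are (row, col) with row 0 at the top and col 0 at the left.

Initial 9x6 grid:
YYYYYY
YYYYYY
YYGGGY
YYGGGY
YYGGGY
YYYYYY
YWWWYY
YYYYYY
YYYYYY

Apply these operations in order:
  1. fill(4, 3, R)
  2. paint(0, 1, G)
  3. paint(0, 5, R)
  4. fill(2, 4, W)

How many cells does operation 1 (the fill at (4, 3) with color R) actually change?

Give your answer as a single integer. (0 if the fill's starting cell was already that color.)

Answer: 9

Derivation:
After op 1 fill(4,3,R) [9 cells changed]:
YYYYYY
YYYYYY
YYRRRY
YYRRRY
YYRRRY
YYYYYY
YWWWYY
YYYYYY
YYYYYY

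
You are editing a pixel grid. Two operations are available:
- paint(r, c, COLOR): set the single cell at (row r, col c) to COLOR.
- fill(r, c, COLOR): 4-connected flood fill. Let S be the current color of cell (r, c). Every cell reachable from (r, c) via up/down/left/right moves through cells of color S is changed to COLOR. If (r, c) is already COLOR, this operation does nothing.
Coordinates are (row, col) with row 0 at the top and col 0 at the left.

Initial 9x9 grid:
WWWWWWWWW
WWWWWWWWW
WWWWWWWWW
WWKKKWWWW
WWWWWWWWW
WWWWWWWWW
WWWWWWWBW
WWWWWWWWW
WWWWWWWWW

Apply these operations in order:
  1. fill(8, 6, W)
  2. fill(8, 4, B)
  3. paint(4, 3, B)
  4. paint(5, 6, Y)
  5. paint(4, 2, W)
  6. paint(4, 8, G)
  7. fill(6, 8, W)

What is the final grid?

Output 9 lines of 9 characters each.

After op 1 fill(8,6,W) [0 cells changed]:
WWWWWWWWW
WWWWWWWWW
WWWWWWWWW
WWKKKWWWW
WWWWWWWWW
WWWWWWWWW
WWWWWWWBW
WWWWWWWWW
WWWWWWWWW
After op 2 fill(8,4,B) [77 cells changed]:
BBBBBBBBB
BBBBBBBBB
BBBBBBBBB
BBKKKBBBB
BBBBBBBBB
BBBBBBBBB
BBBBBBBBB
BBBBBBBBB
BBBBBBBBB
After op 3 paint(4,3,B):
BBBBBBBBB
BBBBBBBBB
BBBBBBBBB
BBKKKBBBB
BBBBBBBBB
BBBBBBBBB
BBBBBBBBB
BBBBBBBBB
BBBBBBBBB
After op 4 paint(5,6,Y):
BBBBBBBBB
BBBBBBBBB
BBBBBBBBB
BBKKKBBBB
BBBBBBBBB
BBBBBBYBB
BBBBBBBBB
BBBBBBBBB
BBBBBBBBB
After op 5 paint(4,2,W):
BBBBBBBBB
BBBBBBBBB
BBBBBBBBB
BBKKKBBBB
BBWBBBBBB
BBBBBBYBB
BBBBBBBBB
BBBBBBBBB
BBBBBBBBB
After op 6 paint(4,8,G):
BBBBBBBBB
BBBBBBBBB
BBBBBBBBB
BBKKKBBBB
BBWBBBBBG
BBBBBBYBB
BBBBBBBBB
BBBBBBBBB
BBBBBBBBB
After op 7 fill(6,8,W) [75 cells changed]:
WWWWWWWWW
WWWWWWWWW
WWWWWWWWW
WWKKKWWWW
WWWWWWWWG
WWWWWWYWW
WWWWWWWWW
WWWWWWWWW
WWWWWWWWW

Answer: WWWWWWWWW
WWWWWWWWW
WWWWWWWWW
WWKKKWWWW
WWWWWWWWG
WWWWWWYWW
WWWWWWWWW
WWWWWWWWW
WWWWWWWWW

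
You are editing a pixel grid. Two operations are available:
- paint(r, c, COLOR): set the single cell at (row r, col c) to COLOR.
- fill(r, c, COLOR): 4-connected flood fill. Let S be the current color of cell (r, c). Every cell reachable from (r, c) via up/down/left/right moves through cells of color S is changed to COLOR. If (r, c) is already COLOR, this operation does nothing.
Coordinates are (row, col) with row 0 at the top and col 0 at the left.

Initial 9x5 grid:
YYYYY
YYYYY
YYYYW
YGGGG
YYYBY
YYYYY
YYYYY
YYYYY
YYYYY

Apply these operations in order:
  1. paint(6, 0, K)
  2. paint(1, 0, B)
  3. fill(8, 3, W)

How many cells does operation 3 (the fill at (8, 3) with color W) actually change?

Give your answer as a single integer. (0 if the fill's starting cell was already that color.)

Answer: 37

Derivation:
After op 1 paint(6,0,K):
YYYYY
YYYYY
YYYYW
YGGGG
YYYBY
YYYYY
KYYYY
YYYYY
YYYYY
After op 2 paint(1,0,B):
YYYYY
BYYYY
YYYYW
YGGGG
YYYBY
YYYYY
KYYYY
YYYYY
YYYYY
After op 3 fill(8,3,W) [37 cells changed]:
WWWWW
BWWWW
WWWWW
WGGGG
WWWBW
WWWWW
KWWWW
WWWWW
WWWWW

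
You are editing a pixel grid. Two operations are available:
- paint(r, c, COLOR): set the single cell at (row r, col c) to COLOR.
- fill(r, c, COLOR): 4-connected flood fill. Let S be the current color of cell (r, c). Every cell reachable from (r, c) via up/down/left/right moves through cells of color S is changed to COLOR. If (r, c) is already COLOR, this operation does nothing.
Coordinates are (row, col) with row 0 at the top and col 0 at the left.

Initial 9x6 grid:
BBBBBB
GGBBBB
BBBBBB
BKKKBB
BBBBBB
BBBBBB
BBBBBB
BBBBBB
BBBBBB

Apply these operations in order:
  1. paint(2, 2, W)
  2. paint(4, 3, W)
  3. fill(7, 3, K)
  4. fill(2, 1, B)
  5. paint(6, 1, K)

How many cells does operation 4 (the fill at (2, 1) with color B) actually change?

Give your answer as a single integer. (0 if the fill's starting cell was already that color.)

Answer: 50

Derivation:
After op 1 paint(2,2,W):
BBBBBB
GGBBBB
BBWBBB
BKKKBB
BBBBBB
BBBBBB
BBBBBB
BBBBBB
BBBBBB
After op 2 paint(4,3,W):
BBBBBB
GGBBBB
BBWBBB
BKKKBB
BBBWBB
BBBBBB
BBBBBB
BBBBBB
BBBBBB
After op 3 fill(7,3,K) [47 cells changed]:
KKKKKK
GGKKKK
KKWKKK
KKKKKK
KKKWKK
KKKKKK
KKKKKK
KKKKKK
KKKKKK
After op 4 fill(2,1,B) [50 cells changed]:
BBBBBB
GGBBBB
BBWBBB
BBBBBB
BBBWBB
BBBBBB
BBBBBB
BBBBBB
BBBBBB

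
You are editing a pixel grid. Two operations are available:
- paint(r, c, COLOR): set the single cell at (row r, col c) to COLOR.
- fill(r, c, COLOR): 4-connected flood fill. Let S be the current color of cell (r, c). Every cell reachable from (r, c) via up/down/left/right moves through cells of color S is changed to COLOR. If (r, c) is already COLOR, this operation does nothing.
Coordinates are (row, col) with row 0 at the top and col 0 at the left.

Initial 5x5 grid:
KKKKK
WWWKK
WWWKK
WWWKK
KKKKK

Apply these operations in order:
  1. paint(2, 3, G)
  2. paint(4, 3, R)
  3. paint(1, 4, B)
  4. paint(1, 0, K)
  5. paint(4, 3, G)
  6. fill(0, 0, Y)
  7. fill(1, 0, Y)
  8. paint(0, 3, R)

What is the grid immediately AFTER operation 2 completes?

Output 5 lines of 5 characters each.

Answer: KKKKK
WWWKK
WWWGK
WWWKK
KKKRK

Derivation:
After op 1 paint(2,3,G):
KKKKK
WWWKK
WWWGK
WWWKK
KKKKK
After op 2 paint(4,3,R):
KKKKK
WWWKK
WWWGK
WWWKK
KKKRK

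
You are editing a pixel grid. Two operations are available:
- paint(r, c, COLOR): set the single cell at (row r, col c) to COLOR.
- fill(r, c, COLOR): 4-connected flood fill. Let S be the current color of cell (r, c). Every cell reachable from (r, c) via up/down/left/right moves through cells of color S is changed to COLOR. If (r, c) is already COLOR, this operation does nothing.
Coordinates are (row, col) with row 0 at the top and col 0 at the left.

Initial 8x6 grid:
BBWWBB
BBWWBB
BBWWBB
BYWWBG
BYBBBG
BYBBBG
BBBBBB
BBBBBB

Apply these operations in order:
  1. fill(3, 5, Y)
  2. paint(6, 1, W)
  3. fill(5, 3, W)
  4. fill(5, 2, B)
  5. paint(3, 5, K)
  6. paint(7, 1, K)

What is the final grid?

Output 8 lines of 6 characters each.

Answer: BBBBBB
BBBBBB
BBBBBB
BYBBBK
BYBBBY
BYBBBY
BBBBBB
BKBBBB

Derivation:
After op 1 fill(3,5,Y) [3 cells changed]:
BBWWBB
BBWWBB
BBWWBB
BYWWBY
BYBBBY
BYBBBY
BBBBBB
BBBBBB
After op 2 paint(6,1,W):
BBWWBB
BBWWBB
BBWWBB
BYWWBY
BYBBBY
BYBBBY
BWBBBB
BBBBBB
After op 3 fill(5,3,W) [33 cells changed]:
WWWWWW
WWWWWW
WWWWWW
WYWWWY
WYWWWY
WYWWWY
WWWWWW
WWWWWW
After op 4 fill(5,2,B) [42 cells changed]:
BBBBBB
BBBBBB
BBBBBB
BYBBBY
BYBBBY
BYBBBY
BBBBBB
BBBBBB
After op 5 paint(3,5,K):
BBBBBB
BBBBBB
BBBBBB
BYBBBK
BYBBBY
BYBBBY
BBBBBB
BBBBBB
After op 6 paint(7,1,K):
BBBBBB
BBBBBB
BBBBBB
BYBBBK
BYBBBY
BYBBBY
BBBBBB
BKBBBB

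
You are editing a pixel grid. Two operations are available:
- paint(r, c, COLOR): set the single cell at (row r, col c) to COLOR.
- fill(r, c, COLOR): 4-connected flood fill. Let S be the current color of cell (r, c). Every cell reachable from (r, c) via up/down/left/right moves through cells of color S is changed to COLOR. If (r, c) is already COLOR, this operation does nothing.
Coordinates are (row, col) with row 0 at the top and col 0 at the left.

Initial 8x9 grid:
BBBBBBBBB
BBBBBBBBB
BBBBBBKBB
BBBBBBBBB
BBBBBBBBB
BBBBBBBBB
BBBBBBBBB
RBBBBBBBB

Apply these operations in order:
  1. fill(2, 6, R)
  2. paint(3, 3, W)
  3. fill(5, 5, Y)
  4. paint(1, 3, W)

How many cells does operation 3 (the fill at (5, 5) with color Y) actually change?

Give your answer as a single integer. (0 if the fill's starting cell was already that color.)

Answer: 69

Derivation:
After op 1 fill(2,6,R) [1 cells changed]:
BBBBBBBBB
BBBBBBBBB
BBBBBBRBB
BBBBBBBBB
BBBBBBBBB
BBBBBBBBB
BBBBBBBBB
RBBBBBBBB
After op 2 paint(3,3,W):
BBBBBBBBB
BBBBBBBBB
BBBBBBRBB
BBBWBBBBB
BBBBBBBBB
BBBBBBBBB
BBBBBBBBB
RBBBBBBBB
After op 3 fill(5,5,Y) [69 cells changed]:
YYYYYYYYY
YYYYYYYYY
YYYYYYRYY
YYYWYYYYY
YYYYYYYYY
YYYYYYYYY
YYYYYYYYY
RYYYYYYYY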